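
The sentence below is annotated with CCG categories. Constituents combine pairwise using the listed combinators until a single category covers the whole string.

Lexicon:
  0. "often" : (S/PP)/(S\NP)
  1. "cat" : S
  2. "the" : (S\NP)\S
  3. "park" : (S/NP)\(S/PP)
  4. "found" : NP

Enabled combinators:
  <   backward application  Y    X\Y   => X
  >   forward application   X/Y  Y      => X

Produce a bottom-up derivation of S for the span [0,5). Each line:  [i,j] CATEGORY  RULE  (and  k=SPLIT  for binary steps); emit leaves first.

[0,5] S   >
  [0,4] S/NP   <
    [0,3] S/PP   >
      [0,1] "often" : (S/PP)/(S\NP)
      [1,3] S\NP   <
        [1,2] "cat" : S
        [2,3] "the" : (S\NP)\S
    [3,4] "park" : (S/NP)\(S/PP)
  [4,5] "found" : NP

[0,1] (S/PP)/(S\NP)  lex  "often"
[1,2] S  lex  "cat"
[2,3] (S\NP)\S  lex  "the"
[1,3] S\NP  <  k=2
[0,3] S/PP  >  k=1
[3,4] (S/NP)\(S/PP)  lex  "park"
[0,4] S/NP  <  k=3
[4,5] NP  lex  "found"
[0,5] S  >  k=4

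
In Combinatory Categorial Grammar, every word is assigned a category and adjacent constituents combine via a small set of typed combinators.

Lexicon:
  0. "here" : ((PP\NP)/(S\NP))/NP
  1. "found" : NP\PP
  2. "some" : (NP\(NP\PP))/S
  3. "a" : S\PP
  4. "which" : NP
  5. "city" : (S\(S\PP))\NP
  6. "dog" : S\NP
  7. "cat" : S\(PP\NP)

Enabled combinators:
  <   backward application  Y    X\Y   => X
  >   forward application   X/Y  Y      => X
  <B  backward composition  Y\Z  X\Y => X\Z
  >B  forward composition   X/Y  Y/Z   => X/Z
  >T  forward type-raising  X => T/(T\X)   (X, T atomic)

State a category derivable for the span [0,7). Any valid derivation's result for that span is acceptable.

PP\NP

[0,8] S   <
  [0,7] PP\NP   >
    [0,6] (PP\NP)/(S\NP)   >
      [0,1] "here" : ((PP\NP)/(S\NP))/NP
      [1,6] NP   <
        [1,2] "found" : NP\PP
        [2,6] NP\(NP\PP)   >
          [2,3] "some" : (NP\(NP\PP))/S
          [3,6] S   <
            [3,4] "a" : S\PP
            [4,6] S\(S\PP)   <
              [4,5] "which" : NP
              [5,6] "city" : (S\(S\PP))\NP
    [6,7] "dog" : S\NP
  [7,8] "cat" : S\(PP\NP)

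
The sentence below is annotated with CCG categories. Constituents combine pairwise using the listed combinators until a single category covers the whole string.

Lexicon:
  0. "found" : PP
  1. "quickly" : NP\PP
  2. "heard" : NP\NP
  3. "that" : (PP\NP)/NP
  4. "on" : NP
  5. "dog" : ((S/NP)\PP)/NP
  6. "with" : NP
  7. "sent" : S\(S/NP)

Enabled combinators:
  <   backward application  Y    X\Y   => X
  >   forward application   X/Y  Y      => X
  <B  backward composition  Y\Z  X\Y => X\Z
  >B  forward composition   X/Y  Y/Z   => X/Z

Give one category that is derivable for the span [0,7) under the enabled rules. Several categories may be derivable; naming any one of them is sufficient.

S/NP

[0,8] S   <
  [0,7] S/NP   <
    [0,5] PP   <
      [0,2] NP   <
        [0,1] "found" : PP
        [1,2] "quickly" : NP\PP
      [2,5] PP\NP   <B
        [2,3] "heard" : NP\NP
        [3,5] PP\NP   >
          [3,4] "that" : (PP\NP)/NP
          [4,5] "on" : NP
    [5,7] (S/NP)\PP   >
      [5,6] "dog" : ((S/NP)\PP)/NP
      [6,7] "with" : NP
  [7,8] "sent" : S\(S/NP)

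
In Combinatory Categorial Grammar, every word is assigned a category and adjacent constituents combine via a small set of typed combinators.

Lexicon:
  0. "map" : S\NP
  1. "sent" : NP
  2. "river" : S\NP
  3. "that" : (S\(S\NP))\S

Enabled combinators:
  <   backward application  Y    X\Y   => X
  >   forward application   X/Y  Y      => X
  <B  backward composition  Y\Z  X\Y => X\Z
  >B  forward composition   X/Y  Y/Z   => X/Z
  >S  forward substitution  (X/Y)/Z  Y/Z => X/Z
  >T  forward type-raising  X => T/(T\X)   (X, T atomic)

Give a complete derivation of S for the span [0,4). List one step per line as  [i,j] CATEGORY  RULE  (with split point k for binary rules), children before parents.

[0,1] S\NP  lex  "map"
[1,2] NP  lex  "sent"
[2,3] S\NP  lex  "river"
[1,3] S  <  k=2
[3,4] (S\(S\NP))\S  lex  "that"
[1,4] S\(S\NP)  <  k=3
[0,4] S  <  k=1

[0,4] S   <
  [0,1] "map" : S\NP
  [1,4] S\(S\NP)   <
    [1,3] S   <
      [1,2] "sent" : NP
      [2,3] "river" : S\NP
    [3,4] "that" : (S\(S\NP))\S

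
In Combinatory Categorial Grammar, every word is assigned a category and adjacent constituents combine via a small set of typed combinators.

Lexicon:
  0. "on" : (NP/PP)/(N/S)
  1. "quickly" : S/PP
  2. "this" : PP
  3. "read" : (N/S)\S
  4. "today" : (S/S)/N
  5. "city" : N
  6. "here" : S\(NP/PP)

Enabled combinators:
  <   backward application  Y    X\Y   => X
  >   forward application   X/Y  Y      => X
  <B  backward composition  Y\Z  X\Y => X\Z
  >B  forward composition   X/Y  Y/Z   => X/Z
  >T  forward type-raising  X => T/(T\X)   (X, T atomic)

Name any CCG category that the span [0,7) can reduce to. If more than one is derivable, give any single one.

[0,7] S   <
  [0,6] NP/PP   >
    [0,1] "on" : (NP/PP)/(N/S)
    [1,6] N/S   >B
      [1,4] N/S   <
        [1,3] S   >
          [1,2] "quickly" : S/PP
          [2,3] "this" : PP
        [3,4] "read" : (N/S)\S
      [4,6] S/S   >
        [4,5] "today" : (S/S)/N
        [5,6] "city" : N
  [6,7] "here" : S\(NP/PP)

S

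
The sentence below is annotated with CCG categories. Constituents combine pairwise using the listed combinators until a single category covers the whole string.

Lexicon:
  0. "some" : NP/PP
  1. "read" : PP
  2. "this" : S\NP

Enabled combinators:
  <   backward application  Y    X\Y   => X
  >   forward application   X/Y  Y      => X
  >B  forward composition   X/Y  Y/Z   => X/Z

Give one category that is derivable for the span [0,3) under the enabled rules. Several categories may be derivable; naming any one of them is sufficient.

S

[0,3] S   <
  [0,2] NP   >
    [0,1] "some" : NP/PP
    [1,2] "read" : PP
  [2,3] "this" : S\NP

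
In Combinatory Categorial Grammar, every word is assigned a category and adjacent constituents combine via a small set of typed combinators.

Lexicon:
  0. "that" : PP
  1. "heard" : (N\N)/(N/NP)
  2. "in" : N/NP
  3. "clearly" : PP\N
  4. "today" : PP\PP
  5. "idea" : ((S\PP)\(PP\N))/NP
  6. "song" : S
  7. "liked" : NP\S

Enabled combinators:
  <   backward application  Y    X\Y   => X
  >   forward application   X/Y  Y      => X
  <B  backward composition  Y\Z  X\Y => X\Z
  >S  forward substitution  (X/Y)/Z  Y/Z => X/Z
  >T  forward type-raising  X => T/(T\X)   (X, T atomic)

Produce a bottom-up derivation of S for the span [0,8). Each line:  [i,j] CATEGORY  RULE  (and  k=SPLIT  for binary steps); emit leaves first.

[0,1] PP  lex  "that"
[1,2] (N\N)/(N/NP)  lex  "heard"
[2,3] N/NP  lex  "in"
[1,3] N\N  >  k=2
[3,4] PP\N  lex  "clearly"
[4,5] PP\PP  lex  "today"
[3,5] PP\N  <B  k=4
[1,5] PP\N  <B  k=3
[5,6] ((S\PP)\(PP\N))/NP  lex  "idea"
[6,7] S  lex  "song"
[6,7] NP/(NP\S)  >T
[7,8] NP\S  lex  "liked"
[6,8] NP  >  k=7
[5,8] (S\PP)\(PP\N)  >  k=6
[1,8] S\PP  <  k=5
[0,8] S  <  k=1

[0,8] S   <
  [0,1] "that" : PP
  [1,8] S\PP   <
    [1,5] PP\N   <B
      [1,3] N\N   >
        [1,2] "heard" : (N\N)/(N/NP)
        [2,3] "in" : N/NP
      [3,5] PP\N   <B
        [3,4] "clearly" : PP\N
        [4,5] "today" : PP\PP
    [5,8] (S\PP)\(PP\N)   >
      [5,6] "idea" : ((S\PP)\(PP\N))/NP
      [6,8] NP   >
        [6,7] NP/(NP\S)   >T
          [6,7] "song" : S
        [7,8] "liked" : NP\S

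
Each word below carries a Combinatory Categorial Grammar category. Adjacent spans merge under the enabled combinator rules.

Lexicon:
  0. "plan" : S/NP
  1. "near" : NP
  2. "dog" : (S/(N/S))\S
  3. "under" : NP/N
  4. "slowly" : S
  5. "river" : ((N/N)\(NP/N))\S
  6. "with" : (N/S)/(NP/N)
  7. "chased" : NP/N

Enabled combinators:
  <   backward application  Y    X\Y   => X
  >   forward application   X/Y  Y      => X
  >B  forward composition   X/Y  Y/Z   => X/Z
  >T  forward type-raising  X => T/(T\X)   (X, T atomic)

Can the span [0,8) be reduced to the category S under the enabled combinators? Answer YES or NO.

YES

[0,8] S   >
  [0,3] S/(N/S)   <
    [0,2] S   >
      [0,1] "plan" : S/NP
      [1,2] "near" : NP
    [2,3] "dog" : (S/(N/S))\S
  [3,8] N/S   >B
    [3,6] N/N   <
      [3,4] "under" : NP/N
      [4,6] (N/N)\(NP/N)   <
        [4,5] "slowly" : S
        [5,6] "river" : ((N/N)\(NP/N))\S
    [6,8] N/S   >
      [6,7] "with" : (N/S)/(NP/N)
      [7,8] "chased" : NP/N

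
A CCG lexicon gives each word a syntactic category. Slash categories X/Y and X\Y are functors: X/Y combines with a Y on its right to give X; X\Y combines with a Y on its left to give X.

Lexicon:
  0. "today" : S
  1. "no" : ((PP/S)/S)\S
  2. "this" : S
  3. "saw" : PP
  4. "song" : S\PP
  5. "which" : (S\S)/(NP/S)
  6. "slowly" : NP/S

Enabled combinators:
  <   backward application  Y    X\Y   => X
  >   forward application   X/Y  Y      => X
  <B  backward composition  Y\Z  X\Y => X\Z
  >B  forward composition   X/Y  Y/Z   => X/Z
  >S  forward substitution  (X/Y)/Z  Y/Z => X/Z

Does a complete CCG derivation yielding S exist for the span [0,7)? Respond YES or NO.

NO

S ((PP/S)/S)\S S PP S\PP (S\S)/(NP/S) NP/S
CKY chart[0,7] = {PP}; S ∉ chart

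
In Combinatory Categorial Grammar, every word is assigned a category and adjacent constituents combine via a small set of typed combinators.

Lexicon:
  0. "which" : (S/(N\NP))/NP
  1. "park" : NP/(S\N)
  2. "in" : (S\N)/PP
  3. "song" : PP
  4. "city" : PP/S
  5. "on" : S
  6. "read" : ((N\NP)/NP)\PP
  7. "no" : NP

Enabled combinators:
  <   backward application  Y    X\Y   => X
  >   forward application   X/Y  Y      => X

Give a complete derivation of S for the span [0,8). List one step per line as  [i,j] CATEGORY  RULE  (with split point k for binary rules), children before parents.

[0,8] S   >
  [0,4] S/(N\NP)   >
    [0,1] "which" : (S/(N\NP))/NP
    [1,4] NP   >
      [1,2] "park" : NP/(S\N)
      [2,4] S\N   >
        [2,3] "in" : (S\N)/PP
        [3,4] "song" : PP
  [4,8] N\NP   >
    [4,7] (N\NP)/NP   <
      [4,6] PP   >
        [4,5] "city" : PP/S
        [5,6] "on" : S
      [6,7] "read" : ((N\NP)/NP)\PP
    [7,8] "no" : NP

[0,1] (S/(N\NP))/NP  lex  "which"
[1,2] NP/(S\N)  lex  "park"
[2,3] (S\N)/PP  lex  "in"
[3,4] PP  lex  "song"
[2,4] S\N  >  k=3
[1,4] NP  >  k=2
[0,4] S/(N\NP)  >  k=1
[4,5] PP/S  lex  "city"
[5,6] S  lex  "on"
[4,6] PP  >  k=5
[6,7] ((N\NP)/NP)\PP  lex  "read"
[4,7] (N\NP)/NP  <  k=6
[7,8] NP  lex  "no"
[4,8] N\NP  >  k=7
[0,8] S  >  k=4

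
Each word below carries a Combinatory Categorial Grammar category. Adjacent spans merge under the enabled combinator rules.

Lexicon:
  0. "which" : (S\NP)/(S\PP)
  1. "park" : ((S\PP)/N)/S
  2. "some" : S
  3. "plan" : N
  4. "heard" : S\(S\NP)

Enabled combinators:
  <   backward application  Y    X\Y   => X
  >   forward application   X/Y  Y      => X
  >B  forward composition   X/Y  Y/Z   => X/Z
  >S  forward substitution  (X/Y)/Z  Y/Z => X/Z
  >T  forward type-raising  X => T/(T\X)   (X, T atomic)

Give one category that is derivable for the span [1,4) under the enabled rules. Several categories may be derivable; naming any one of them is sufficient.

S\PP

[0,5] S   <
  [0,4] S\NP   >
    [0,1] "which" : (S\NP)/(S\PP)
    [1,4] S\PP   >
      [1,3] (S\PP)/N   >
        [1,2] "park" : ((S\PP)/N)/S
        [2,3] "some" : S
      [3,4] "plan" : N
  [4,5] "heard" : S\(S\NP)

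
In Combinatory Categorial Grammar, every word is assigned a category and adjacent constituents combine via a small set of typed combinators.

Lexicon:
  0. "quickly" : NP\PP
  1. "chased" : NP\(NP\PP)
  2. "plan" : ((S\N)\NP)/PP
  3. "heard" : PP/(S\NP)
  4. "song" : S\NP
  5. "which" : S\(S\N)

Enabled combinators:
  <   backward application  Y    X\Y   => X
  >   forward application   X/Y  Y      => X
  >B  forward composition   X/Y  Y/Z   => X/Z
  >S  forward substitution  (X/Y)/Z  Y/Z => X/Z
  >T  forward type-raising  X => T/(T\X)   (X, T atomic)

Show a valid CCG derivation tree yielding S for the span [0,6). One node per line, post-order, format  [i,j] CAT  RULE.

[0,6] S   <
  [0,5] S\N   <
    [0,2] NP   <
      [0,1] "quickly" : NP\PP
      [1,2] "chased" : NP\(NP\PP)
    [2,5] (S\N)\NP   >
      [2,3] "plan" : ((S\N)\NP)/PP
      [3,5] PP   >
        [3,4] "heard" : PP/(S\NP)
        [4,5] "song" : S\NP
  [5,6] "which" : S\(S\N)

[0,1] NP\PP  lex  "quickly"
[1,2] NP\(NP\PP)  lex  "chased"
[0,2] NP  <  k=1
[2,3] ((S\N)\NP)/PP  lex  "plan"
[3,4] PP/(S\NP)  lex  "heard"
[4,5] S\NP  lex  "song"
[3,5] PP  >  k=4
[2,5] (S\N)\NP  >  k=3
[0,5] S\N  <  k=2
[5,6] S\(S\N)  lex  "which"
[0,6] S  <  k=5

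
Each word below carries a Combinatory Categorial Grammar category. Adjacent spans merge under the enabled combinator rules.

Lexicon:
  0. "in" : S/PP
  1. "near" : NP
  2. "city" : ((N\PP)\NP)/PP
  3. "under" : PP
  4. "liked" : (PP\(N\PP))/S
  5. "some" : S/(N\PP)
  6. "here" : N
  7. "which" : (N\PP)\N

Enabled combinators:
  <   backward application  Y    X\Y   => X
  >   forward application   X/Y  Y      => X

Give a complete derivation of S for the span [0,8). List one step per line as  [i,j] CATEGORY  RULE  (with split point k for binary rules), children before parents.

[0,8] S   >
  [0,1] "in" : S/PP
  [1,8] PP   <
    [1,4] N\PP   <
      [1,2] "near" : NP
      [2,4] (N\PP)\NP   >
        [2,3] "city" : ((N\PP)\NP)/PP
        [3,4] "under" : PP
    [4,8] PP\(N\PP)   >
      [4,5] "liked" : (PP\(N\PP))/S
      [5,8] S   >
        [5,6] "some" : S/(N\PP)
        [6,8] N\PP   <
          [6,7] "here" : N
          [7,8] "which" : (N\PP)\N

[0,1] S/PP  lex  "in"
[1,2] NP  lex  "near"
[2,3] ((N\PP)\NP)/PP  lex  "city"
[3,4] PP  lex  "under"
[2,4] (N\PP)\NP  >  k=3
[1,4] N\PP  <  k=2
[4,5] (PP\(N\PP))/S  lex  "liked"
[5,6] S/(N\PP)  lex  "some"
[6,7] N  lex  "here"
[7,8] (N\PP)\N  lex  "which"
[6,8] N\PP  <  k=7
[5,8] S  >  k=6
[4,8] PP\(N\PP)  >  k=5
[1,8] PP  <  k=4
[0,8] S  >  k=1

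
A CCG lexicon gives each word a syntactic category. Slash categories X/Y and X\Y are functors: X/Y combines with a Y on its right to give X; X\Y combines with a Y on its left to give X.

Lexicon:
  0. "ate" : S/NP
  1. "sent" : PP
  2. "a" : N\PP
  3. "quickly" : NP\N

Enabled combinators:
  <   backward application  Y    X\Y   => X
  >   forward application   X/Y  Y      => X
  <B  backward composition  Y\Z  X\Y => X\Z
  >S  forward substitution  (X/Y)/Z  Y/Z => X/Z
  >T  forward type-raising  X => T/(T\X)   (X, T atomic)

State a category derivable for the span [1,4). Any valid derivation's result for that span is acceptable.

[0,4] S   >
  [0,1] "ate" : S/NP
  [1,4] NP   <
    [1,2] "sent" : PP
    [2,4] NP\PP   <B
      [2,3] "a" : N\PP
      [3,4] "quickly" : NP\N

NP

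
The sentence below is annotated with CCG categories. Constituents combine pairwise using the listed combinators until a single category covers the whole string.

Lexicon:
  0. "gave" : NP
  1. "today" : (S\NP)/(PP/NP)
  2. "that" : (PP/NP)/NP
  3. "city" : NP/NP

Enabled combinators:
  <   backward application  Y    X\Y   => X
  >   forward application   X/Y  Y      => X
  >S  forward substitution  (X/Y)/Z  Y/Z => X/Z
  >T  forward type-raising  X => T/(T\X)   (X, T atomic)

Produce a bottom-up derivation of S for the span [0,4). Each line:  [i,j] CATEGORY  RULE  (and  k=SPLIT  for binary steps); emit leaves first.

[0,4] S   <
  [0,1] "gave" : NP
  [1,4] S\NP   >
    [1,2] "today" : (S\NP)/(PP/NP)
    [2,4] PP/NP   >S
      [2,3] "that" : (PP/NP)/NP
      [3,4] "city" : NP/NP

[0,1] NP  lex  "gave"
[1,2] (S\NP)/(PP/NP)  lex  "today"
[2,3] (PP/NP)/NP  lex  "that"
[3,4] NP/NP  lex  "city"
[2,4] PP/NP  >S  k=3
[1,4] S\NP  >  k=2
[0,4] S  <  k=1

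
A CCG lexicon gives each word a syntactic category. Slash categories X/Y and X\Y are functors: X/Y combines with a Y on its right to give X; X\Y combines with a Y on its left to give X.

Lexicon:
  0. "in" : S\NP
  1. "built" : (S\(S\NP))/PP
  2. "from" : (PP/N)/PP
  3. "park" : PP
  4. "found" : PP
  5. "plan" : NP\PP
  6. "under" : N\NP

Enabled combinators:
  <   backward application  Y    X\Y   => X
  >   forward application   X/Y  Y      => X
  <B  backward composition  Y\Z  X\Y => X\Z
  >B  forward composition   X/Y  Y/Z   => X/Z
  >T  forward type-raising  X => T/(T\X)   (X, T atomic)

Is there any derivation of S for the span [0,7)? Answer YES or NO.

[0,7] S   <
  [0,1] "in" : S\NP
  [1,7] S\(S\NP)   >
    [1,2] "built" : (S\(S\NP))/PP
    [2,7] PP   >
      [2,4] PP/N   >
        [2,3] "from" : (PP/N)/PP
        [3,4] "park" : PP
      [4,7] N   <
        [4,6] NP   <
          [4,5] "found" : PP
          [5,6] "plan" : NP\PP
        [6,7] "under" : N\NP

YES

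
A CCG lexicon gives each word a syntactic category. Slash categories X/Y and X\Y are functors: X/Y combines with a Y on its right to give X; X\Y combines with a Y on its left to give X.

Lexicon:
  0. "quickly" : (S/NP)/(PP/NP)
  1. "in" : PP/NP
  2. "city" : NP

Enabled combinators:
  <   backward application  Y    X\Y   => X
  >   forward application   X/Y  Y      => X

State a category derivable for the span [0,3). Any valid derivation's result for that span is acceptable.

S

[0,3] S   >
  [0,2] S/NP   >
    [0,1] "quickly" : (S/NP)/(PP/NP)
    [1,2] "in" : PP/NP
  [2,3] "city" : NP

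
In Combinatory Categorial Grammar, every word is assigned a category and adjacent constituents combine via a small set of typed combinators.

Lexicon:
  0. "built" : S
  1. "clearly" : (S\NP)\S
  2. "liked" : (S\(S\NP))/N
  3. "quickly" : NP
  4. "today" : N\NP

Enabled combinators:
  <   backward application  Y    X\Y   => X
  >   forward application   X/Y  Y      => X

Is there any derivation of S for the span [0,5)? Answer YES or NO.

YES

[0,5] S   <
  [0,2] S\NP   <
    [0,1] "built" : S
    [1,2] "clearly" : (S\NP)\S
  [2,5] S\(S\NP)   >
    [2,3] "liked" : (S\(S\NP))/N
    [3,5] N   <
      [3,4] "quickly" : NP
      [4,5] "today" : N\NP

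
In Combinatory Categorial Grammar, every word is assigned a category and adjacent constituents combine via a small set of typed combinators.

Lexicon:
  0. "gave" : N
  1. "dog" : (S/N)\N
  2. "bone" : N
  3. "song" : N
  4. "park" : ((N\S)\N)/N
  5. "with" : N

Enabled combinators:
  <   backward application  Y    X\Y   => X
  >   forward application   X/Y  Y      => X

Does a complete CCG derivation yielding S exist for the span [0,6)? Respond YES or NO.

NO

N (S/N)\N N N ((N\S)\N)/N N
CKY chart[0,6] = {N}; S ∉ chart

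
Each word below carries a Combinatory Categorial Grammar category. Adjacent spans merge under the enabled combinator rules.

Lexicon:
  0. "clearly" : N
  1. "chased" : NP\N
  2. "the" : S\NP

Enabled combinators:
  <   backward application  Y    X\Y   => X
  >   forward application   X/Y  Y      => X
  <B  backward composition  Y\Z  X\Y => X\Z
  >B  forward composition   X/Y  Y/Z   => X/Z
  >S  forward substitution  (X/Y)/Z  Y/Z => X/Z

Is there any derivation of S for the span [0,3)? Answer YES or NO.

YES

[0,3] S   <
  [0,2] NP   <
    [0,1] "clearly" : N
    [1,2] "chased" : NP\N
  [2,3] "the" : S\NP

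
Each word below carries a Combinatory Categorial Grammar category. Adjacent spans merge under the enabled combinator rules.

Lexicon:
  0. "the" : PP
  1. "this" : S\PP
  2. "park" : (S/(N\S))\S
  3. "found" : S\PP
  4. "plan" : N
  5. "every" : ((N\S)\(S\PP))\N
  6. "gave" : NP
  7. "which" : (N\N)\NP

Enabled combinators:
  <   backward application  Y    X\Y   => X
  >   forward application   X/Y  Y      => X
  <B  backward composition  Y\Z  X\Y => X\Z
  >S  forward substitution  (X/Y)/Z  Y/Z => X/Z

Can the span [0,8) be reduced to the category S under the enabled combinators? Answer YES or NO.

[0,8] S   >
  [0,3] S/(N\S)   <
    [0,2] S   <
      [0,1] "the" : PP
      [1,2] "this" : S\PP
    [2,3] "park" : (S/(N\S))\S
  [3,8] N\S   <B
    [3,6] N\S   <
      [3,4] "found" : S\PP
      [4,6] (N\S)\(S\PP)   <
        [4,5] "plan" : N
        [5,6] "every" : ((N\S)\(S\PP))\N
    [6,8] N\N   <
      [6,7] "gave" : NP
      [7,8] "which" : (N\N)\NP

YES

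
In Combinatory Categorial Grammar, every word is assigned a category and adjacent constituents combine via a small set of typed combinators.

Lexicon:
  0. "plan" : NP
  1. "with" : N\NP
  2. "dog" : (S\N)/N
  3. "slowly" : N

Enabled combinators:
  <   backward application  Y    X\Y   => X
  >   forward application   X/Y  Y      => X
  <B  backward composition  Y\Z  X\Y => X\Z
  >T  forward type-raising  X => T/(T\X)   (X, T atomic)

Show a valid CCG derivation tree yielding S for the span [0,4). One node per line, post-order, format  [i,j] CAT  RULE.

[0,4] S   <
  [0,1] "plan" : NP
  [1,4] S\NP   <B
    [1,2] "with" : N\NP
    [2,4] S\N   >
      [2,3] "dog" : (S\N)/N
      [3,4] "slowly" : N

[0,1] NP  lex  "plan"
[1,2] N\NP  lex  "with"
[2,3] (S\N)/N  lex  "dog"
[3,4] N  lex  "slowly"
[2,4] S\N  >  k=3
[1,4] S\NP  <B  k=2
[0,4] S  <  k=1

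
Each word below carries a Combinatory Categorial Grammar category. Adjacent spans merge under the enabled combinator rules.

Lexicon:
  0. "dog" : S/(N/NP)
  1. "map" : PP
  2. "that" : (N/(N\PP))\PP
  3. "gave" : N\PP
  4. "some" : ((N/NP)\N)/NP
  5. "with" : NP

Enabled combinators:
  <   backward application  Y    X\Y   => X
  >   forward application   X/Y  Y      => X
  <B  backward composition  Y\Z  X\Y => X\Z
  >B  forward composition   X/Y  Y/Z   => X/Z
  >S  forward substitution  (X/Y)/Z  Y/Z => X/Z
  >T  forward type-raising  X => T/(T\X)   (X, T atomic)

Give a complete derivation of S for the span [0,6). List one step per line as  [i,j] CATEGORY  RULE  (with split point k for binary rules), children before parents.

[0,1] S/(N/NP)  lex  "dog"
[1,2] PP  lex  "map"
[2,3] (N/(N\PP))\PP  lex  "that"
[1,3] N/(N\PP)  <  k=2
[3,4] N\PP  lex  "gave"
[1,4] N  >  k=3
[4,5] ((N/NP)\N)/NP  lex  "some"
[5,6] NP  lex  "with"
[4,6] (N/NP)\N  >  k=5
[1,6] N/NP  <  k=4
[0,6] S  >  k=1

[0,6] S   >
  [0,1] "dog" : S/(N/NP)
  [1,6] N/NP   <
    [1,4] N   >
      [1,3] N/(N\PP)   <
        [1,2] "map" : PP
        [2,3] "that" : (N/(N\PP))\PP
      [3,4] "gave" : N\PP
    [4,6] (N/NP)\N   >
      [4,5] "some" : ((N/NP)\N)/NP
      [5,6] "with" : NP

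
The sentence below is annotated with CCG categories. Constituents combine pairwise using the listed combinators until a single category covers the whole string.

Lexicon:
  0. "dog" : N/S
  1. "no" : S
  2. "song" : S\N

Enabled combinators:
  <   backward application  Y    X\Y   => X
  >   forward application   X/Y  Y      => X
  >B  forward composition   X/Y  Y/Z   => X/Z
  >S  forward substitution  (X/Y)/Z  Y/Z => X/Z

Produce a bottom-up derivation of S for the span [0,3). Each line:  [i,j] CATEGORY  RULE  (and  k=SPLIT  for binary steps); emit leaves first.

[0,3] S   <
  [0,2] N   >
    [0,1] "dog" : N/S
    [1,2] "no" : S
  [2,3] "song" : S\N

[0,1] N/S  lex  "dog"
[1,2] S  lex  "no"
[0,2] N  >  k=1
[2,3] S\N  lex  "song"
[0,3] S  <  k=2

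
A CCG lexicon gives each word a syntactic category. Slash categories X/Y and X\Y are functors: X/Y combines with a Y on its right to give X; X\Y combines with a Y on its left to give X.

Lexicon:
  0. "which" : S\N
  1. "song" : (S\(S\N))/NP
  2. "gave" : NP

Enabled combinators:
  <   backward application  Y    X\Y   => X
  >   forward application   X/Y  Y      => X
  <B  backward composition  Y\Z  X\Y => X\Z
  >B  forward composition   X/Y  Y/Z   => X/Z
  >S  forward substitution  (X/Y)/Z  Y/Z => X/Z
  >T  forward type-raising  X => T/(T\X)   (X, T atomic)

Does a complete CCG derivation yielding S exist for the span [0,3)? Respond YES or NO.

[0,3] S   <
  [0,1] "which" : S\N
  [1,3] S\(S\N)   >
    [1,2] "song" : (S\(S\N))/NP
    [2,3] "gave" : NP

YES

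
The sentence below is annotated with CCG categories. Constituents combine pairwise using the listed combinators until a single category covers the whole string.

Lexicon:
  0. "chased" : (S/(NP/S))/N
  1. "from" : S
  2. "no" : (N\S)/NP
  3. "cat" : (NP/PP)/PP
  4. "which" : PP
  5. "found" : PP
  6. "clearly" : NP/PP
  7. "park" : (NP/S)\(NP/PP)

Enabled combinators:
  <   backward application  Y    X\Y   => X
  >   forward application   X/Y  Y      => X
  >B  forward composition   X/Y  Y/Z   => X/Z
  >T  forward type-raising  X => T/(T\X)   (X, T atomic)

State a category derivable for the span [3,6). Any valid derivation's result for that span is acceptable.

[0,8] S   >
  [0,6] S/(NP/S)   >
    [0,1] "chased" : (S/(NP/S))/N
    [1,6] N   >
      [1,2] N/(N\S)   >T
        [1,2] "from" : S
      [2,6] N\S   >
        [2,3] "no" : (N\S)/NP
        [3,6] NP   >
          [3,5] NP/PP   >
            [3,4] "cat" : (NP/PP)/PP
            [4,5] "which" : PP
          [5,6] "found" : PP
  [6,8] NP/S   <
    [6,7] "clearly" : NP/PP
    [7,8] "park" : (NP/S)\(NP/PP)

NP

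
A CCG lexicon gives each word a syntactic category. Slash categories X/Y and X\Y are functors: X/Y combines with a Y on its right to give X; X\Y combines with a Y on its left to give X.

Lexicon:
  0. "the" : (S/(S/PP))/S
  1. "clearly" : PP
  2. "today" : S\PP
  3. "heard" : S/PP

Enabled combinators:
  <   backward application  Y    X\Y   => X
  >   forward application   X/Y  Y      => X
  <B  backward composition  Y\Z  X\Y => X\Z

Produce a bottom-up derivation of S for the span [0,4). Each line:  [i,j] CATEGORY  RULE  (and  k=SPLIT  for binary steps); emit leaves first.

[0,4] S   >
  [0,3] S/(S/PP)   >
    [0,1] "the" : (S/(S/PP))/S
    [1,3] S   <
      [1,2] "clearly" : PP
      [2,3] "today" : S\PP
  [3,4] "heard" : S/PP

[0,1] (S/(S/PP))/S  lex  "the"
[1,2] PP  lex  "clearly"
[2,3] S\PP  lex  "today"
[1,3] S  <  k=2
[0,3] S/(S/PP)  >  k=1
[3,4] S/PP  lex  "heard"
[0,4] S  >  k=3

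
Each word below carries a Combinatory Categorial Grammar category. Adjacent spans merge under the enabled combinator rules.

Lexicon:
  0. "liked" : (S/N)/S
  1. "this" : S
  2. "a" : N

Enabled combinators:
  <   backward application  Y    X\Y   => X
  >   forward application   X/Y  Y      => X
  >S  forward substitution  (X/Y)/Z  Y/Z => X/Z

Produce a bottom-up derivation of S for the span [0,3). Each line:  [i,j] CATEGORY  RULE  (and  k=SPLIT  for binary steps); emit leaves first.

[0,1] (S/N)/S  lex  "liked"
[1,2] S  lex  "this"
[0,2] S/N  >  k=1
[2,3] N  lex  "a"
[0,3] S  >  k=2

[0,3] S   >
  [0,2] S/N   >
    [0,1] "liked" : (S/N)/S
    [1,2] "this" : S
  [2,3] "a" : N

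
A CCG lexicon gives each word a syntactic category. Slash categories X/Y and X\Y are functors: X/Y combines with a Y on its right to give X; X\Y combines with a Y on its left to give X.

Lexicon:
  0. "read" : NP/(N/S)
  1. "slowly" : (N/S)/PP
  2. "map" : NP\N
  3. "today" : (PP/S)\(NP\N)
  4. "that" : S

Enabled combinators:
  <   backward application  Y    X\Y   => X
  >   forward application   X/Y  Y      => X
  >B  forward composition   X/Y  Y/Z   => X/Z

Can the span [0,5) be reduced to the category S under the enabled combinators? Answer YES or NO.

NO

NP/(N/S) (N/S)/PP NP\N (PP/S)\(NP\N) S
CKY chart[0,5] = {NP}; S ∉ chart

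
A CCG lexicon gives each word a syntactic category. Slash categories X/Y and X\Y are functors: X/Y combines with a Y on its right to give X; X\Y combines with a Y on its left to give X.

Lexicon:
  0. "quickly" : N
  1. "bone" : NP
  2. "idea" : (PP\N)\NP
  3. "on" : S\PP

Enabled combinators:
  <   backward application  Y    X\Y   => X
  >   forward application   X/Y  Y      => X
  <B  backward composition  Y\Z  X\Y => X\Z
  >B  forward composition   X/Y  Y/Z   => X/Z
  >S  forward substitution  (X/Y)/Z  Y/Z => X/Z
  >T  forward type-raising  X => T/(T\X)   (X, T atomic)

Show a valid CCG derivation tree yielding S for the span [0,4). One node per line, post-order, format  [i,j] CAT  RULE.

[0,1] N  lex  "quickly"
[1,2] NP  lex  "bone"
[2,3] (PP\N)\NP  lex  "idea"
[1,3] PP\N  <  k=2
[3,4] S\PP  lex  "on"
[1,4] S\N  <B  k=3
[0,4] S  <  k=1

[0,4] S   <
  [0,1] "quickly" : N
  [1,4] S\N   <B
    [1,3] PP\N   <
      [1,2] "bone" : NP
      [2,3] "idea" : (PP\N)\NP
    [3,4] "on" : S\PP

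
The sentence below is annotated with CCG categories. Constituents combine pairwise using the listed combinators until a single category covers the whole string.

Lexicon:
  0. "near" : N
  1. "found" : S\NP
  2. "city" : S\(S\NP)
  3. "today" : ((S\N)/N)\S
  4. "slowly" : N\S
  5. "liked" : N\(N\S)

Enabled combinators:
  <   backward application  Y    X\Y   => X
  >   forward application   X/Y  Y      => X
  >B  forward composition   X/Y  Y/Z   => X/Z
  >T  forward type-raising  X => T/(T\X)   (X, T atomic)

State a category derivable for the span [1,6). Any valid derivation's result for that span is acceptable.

[0,6] S   <
  [0,1] "near" : N
  [1,6] S\N   >
    [1,4] (S\N)/N   <
      [1,3] S   <
        [1,2] "found" : S\NP
        [2,3] "city" : S\(S\NP)
      [3,4] "today" : ((S\N)/N)\S
    [4,6] N   <
      [4,5] "slowly" : N\S
      [5,6] "liked" : N\(N\S)

S\N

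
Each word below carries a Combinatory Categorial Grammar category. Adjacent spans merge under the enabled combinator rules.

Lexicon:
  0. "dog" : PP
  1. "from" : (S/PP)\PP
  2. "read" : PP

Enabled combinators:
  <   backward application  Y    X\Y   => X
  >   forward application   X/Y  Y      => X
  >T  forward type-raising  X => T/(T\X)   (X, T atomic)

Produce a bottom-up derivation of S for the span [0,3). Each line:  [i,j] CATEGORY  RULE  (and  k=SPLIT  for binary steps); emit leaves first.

[0,1] PP  lex  "dog"
[1,2] (S/PP)\PP  lex  "from"
[0,2] S/PP  <  k=1
[2,3] PP  lex  "read"
[0,3] S  >  k=2

[0,3] S   >
  [0,2] S/PP   <
    [0,1] "dog" : PP
    [1,2] "from" : (S/PP)\PP
  [2,3] "read" : PP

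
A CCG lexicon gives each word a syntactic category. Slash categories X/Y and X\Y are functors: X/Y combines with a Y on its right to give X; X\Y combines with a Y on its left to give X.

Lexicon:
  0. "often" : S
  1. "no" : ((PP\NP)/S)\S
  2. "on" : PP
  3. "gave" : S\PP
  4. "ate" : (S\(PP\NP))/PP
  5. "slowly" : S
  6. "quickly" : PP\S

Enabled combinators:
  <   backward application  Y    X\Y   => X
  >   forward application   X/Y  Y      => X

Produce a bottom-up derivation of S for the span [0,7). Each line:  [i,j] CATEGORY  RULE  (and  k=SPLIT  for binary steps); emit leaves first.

[0,1] S  lex  "often"
[1,2] ((PP\NP)/S)\S  lex  "no"
[0,2] (PP\NP)/S  <  k=1
[2,3] PP  lex  "on"
[3,4] S\PP  lex  "gave"
[2,4] S  <  k=3
[0,4] PP\NP  >  k=2
[4,5] (S\(PP\NP))/PP  lex  "ate"
[5,6] S  lex  "slowly"
[6,7] PP\S  lex  "quickly"
[5,7] PP  <  k=6
[4,7] S\(PP\NP)  >  k=5
[0,7] S  <  k=4

[0,7] S   <
  [0,4] PP\NP   >
    [0,2] (PP\NP)/S   <
      [0,1] "often" : S
      [1,2] "no" : ((PP\NP)/S)\S
    [2,4] S   <
      [2,3] "on" : PP
      [3,4] "gave" : S\PP
  [4,7] S\(PP\NP)   >
    [4,5] "ate" : (S\(PP\NP))/PP
    [5,7] PP   <
      [5,6] "slowly" : S
      [6,7] "quickly" : PP\S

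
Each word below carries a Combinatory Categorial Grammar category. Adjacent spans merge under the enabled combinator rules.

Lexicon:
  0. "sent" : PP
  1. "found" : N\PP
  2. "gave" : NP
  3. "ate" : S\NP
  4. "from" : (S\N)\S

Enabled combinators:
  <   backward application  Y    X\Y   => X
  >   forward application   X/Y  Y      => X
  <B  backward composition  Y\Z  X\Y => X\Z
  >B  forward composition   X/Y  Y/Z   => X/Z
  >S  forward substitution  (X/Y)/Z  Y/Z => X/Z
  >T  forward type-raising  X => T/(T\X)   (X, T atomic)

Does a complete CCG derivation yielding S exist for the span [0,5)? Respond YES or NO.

[0,5] S   <
  [0,2] N   >
    [0,1] N/(N\PP)   >T
      [0,1] "sent" : PP
    [1,2] "found" : N\PP
  [2,5] S\N   <
    [2,4] S   >
      [2,3] S/(S\NP)   >T
        [2,3] "gave" : NP
      [3,4] "ate" : S\NP
    [4,5] "from" : (S\N)\S

YES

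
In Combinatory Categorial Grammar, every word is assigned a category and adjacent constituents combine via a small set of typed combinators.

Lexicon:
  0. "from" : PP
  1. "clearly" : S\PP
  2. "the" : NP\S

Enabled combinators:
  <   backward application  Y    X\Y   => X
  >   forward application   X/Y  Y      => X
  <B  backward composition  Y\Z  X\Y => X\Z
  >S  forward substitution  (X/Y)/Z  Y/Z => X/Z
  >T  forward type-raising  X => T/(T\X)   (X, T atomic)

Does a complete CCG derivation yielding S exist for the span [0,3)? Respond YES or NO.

NO

PP S\PP NP\S
CKY chart[0,3] = {N/(N\NP), NP, NP/(NP\NP), PP/(PP\NP), S/(S\NP)}; S ∉ chart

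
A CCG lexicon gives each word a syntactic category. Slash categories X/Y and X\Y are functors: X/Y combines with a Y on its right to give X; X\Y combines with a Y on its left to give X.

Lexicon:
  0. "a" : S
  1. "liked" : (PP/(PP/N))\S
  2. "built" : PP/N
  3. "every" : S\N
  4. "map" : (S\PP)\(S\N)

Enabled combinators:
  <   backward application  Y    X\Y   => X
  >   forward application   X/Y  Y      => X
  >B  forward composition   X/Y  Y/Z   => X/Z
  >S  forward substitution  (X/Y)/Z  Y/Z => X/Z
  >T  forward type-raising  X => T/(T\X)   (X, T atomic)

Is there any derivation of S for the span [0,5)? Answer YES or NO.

YES

[0,5] S   <
  [0,3] PP   >
    [0,2] PP/(PP/N)   <
      [0,1] "a" : S
      [1,2] "liked" : (PP/(PP/N))\S
    [2,3] "built" : PP/N
  [3,5] S\PP   <
    [3,4] "every" : S\N
    [4,5] "map" : (S\PP)\(S\N)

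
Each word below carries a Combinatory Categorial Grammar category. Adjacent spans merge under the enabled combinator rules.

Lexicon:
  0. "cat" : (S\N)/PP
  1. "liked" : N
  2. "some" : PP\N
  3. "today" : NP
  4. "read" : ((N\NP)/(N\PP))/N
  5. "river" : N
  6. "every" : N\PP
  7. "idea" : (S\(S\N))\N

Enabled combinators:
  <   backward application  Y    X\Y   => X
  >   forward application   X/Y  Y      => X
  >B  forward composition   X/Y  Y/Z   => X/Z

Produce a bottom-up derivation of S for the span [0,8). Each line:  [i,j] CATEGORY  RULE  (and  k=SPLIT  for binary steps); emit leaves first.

[0,1] (S\N)/PP  lex  "cat"
[1,2] N  lex  "liked"
[2,3] PP\N  lex  "some"
[1,3] PP  <  k=2
[0,3] S\N  >  k=1
[3,4] NP  lex  "today"
[4,5] ((N\NP)/(N\PP))/N  lex  "read"
[5,6] N  lex  "river"
[4,6] (N\NP)/(N\PP)  >  k=5
[6,7] N\PP  lex  "every"
[4,7] N\NP  >  k=6
[3,7] N  <  k=4
[7,8] (S\(S\N))\N  lex  "idea"
[3,8] S\(S\N)  <  k=7
[0,8] S  <  k=3

[0,8] S   <
  [0,3] S\N   >
    [0,1] "cat" : (S\N)/PP
    [1,3] PP   <
      [1,2] "liked" : N
      [2,3] "some" : PP\N
  [3,8] S\(S\N)   <
    [3,7] N   <
      [3,4] "today" : NP
      [4,7] N\NP   >
        [4,6] (N\NP)/(N\PP)   >
          [4,5] "read" : ((N\NP)/(N\PP))/N
          [5,6] "river" : N
        [6,7] "every" : N\PP
    [7,8] "idea" : (S\(S\N))\N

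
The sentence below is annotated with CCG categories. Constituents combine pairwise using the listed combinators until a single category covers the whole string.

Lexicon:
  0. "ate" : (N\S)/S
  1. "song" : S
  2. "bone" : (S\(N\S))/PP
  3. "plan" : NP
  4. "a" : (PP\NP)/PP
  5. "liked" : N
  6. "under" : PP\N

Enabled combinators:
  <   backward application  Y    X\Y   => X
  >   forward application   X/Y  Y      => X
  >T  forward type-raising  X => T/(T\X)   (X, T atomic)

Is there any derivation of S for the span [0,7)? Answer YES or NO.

[0,7] S   <
  [0,2] N\S   >
    [0,1] "ate" : (N\S)/S
    [1,2] "song" : S
  [2,7] S\(N\S)   >
    [2,3] "bone" : (S\(N\S))/PP
    [3,7] PP   <
      [3,4] "plan" : NP
      [4,7] PP\NP   >
        [4,5] "a" : (PP\NP)/PP
        [5,7] PP   <
          [5,6] "liked" : N
          [6,7] "under" : PP\N

YES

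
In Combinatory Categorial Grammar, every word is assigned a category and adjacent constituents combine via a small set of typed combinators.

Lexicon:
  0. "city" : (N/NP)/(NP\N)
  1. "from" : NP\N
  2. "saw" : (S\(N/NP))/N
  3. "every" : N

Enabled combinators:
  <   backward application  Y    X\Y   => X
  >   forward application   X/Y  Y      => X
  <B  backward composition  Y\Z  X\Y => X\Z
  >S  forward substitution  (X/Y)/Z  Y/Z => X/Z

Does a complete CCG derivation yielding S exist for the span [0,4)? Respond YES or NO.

YES

[0,4] S   <
  [0,2] N/NP   >
    [0,1] "city" : (N/NP)/(NP\N)
    [1,2] "from" : NP\N
  [2,4] S\(N/NP)   >
    [2,3] "saw" : (S\(N/NP))/N
    [3,4] "every" : N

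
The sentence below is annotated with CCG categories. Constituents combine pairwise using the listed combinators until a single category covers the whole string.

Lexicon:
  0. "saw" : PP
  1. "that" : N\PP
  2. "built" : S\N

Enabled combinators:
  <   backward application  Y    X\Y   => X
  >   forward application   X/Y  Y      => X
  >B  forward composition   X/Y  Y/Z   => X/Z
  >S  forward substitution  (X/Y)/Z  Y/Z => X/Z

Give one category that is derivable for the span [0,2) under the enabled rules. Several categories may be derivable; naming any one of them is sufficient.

N

[0,3] S   <
  [0,2] N   <
    [0,1] "saw" : PP
    [1,2] "that" : N\PP
  [2,3] "built" : S\N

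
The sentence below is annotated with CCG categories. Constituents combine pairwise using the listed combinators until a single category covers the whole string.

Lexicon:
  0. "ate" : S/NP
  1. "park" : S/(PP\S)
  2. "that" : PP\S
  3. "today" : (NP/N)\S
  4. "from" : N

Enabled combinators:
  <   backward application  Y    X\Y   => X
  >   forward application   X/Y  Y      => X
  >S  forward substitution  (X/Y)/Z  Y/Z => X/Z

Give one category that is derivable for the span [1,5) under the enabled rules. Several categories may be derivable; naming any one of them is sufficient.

NP

[0,5] S   >
  [0,1] "ate" : S/NP
  [1,5] NP   >
    [1,4] NP/N   <
      [1,3] S   >
        [1,2] "park" : S/(PP\S)
        [2,3] "that" : PP\S
      [3,4] "today" : (NP/N)\S
    [4,5] "from" : N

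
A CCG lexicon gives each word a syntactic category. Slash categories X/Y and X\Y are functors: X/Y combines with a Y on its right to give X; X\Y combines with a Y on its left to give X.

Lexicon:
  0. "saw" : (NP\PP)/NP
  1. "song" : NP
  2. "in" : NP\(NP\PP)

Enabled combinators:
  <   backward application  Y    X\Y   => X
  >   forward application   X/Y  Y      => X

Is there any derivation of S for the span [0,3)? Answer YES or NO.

NO

(NP\PP)/NP NP NP\(NP\PP)
CKY chart[0,3] = {NP}; S ∉ chart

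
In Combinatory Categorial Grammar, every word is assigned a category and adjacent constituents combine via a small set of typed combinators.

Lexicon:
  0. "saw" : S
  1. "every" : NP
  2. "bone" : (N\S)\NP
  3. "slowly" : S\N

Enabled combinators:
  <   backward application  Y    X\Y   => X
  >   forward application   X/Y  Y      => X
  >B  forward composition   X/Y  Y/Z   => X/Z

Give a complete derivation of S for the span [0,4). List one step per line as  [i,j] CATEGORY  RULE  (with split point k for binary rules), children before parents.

[0,4] S   <
  [0,3] N   <
    [0,1] "saw" : S
    [1,3] N\S   <
      [1,2] "every" : NP
      [2,3] "bone" : (N\S)\NP
  [3,4] "slowly" : S\N

[0,1] S  lex  "saw"
[1,2] NP  lex  "every"
[2,3] (N\S)\NP  lex  "bone"
[1,3] N\S  <  k=2
[0,3] N  <  k=1
[3,4] S\N  lex  "slowly"
[0,4] S  <  k=3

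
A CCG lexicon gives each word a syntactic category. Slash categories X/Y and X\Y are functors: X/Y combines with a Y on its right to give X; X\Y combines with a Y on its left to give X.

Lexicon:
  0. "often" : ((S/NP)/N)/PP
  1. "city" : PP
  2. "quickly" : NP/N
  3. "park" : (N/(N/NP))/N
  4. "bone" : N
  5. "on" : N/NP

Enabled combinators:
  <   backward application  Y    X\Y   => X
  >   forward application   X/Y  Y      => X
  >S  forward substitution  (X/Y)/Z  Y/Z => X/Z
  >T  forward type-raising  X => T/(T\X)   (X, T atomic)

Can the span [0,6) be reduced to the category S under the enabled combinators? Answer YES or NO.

YES

[0,6] S   >
  [0,3] S/N   >S
    [0,2] (S/NP)/N   >
      [0,1] "often" : ((S/NP)/N)/PP
      [1,2] "city" : PP
    [2,3] "quickly" : NP/N
  [3,6] N   >
    [3,5] N/(N/NP)   >
      [3,4] "park" : (N/(N/NP))/N
      [4,5] "bone" : N
    [5,6] "on" : N/NP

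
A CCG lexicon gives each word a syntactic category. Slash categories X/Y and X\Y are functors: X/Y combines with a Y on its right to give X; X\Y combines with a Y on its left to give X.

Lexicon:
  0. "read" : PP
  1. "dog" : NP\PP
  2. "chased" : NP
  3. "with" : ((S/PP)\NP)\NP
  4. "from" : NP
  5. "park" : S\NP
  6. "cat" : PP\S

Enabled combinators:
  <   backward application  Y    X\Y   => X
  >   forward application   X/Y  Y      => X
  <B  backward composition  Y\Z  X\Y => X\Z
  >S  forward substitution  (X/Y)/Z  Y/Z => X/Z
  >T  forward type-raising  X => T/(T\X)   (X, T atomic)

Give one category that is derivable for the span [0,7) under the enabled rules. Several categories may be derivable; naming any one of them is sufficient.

[0,7] S   >
  [0,4] S/PP   <
    [0,2] NP   >
      [0,1] NP/(NP\PP)   >T
        [0,1] "read" : PP
      [1,2] "dog" : NP\PP
    [2,4] (S/PP)\NP   <
      [2,3] "chased" : NP
      [3,4] "with" : ((S/PP)\NP)\NP
  [4,7] PP   <
    [4,6] S   >
      [4,5] S/(S\NP)   >T
        [4,5] "from" : NP
      [5,6] "park" : S\NP
    [6,7] "cat" : PP\S

S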